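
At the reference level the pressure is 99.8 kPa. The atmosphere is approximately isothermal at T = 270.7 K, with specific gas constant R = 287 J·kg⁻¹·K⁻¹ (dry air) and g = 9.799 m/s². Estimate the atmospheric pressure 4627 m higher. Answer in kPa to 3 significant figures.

P ≈ 55.7 kPa

Scale height: H = RT/g = 287 × 270.7 / 9.799 = 7928.5 m.
Barometric formula: P = P₀ exp(−z/H).
z/H = 4627.0/7928.5 = 0.58359; exp(−0.58359) = 0.55789.
P = 99.8 × 0.55789 = 55.677 kPa.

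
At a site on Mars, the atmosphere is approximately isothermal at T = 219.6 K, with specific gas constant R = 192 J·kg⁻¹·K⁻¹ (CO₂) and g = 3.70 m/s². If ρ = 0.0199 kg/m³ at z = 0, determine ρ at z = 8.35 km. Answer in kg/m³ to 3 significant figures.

Scale height: H = RT/g = 192 × 219.6 / 3.70 = 11395 m.
In an isothermal atmosphere, density decays like pressure: ρ = ρ₀ exp(−z/H).
z/H = 8350.0/11395 = 0.73278; exp(−0.73278) = 0.48057.
ρ = 0.0199 × 0.48057 = 0.0095633 kg/m³.

ρ ≈ 0.00956 kg/m³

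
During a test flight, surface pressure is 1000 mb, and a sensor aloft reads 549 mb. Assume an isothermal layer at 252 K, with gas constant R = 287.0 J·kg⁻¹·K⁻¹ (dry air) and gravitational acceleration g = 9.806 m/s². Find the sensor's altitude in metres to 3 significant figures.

Scale height: H = RT/g = 287.0 × 252 / 9.806 = 7375.5 m.
Invert the barometric formula: z = H ln(P₀/P).
P₀/P = 1000/549 = 1.8215; ln(1.8215) = 0.59966.
z = 7375.5 × 0.59966 = 4422.8 m.

z ≈ 4420 m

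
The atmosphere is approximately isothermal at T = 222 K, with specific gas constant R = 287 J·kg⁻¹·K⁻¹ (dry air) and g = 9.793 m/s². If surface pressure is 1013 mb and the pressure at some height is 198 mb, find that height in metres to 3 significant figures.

Scale height: H = RT/g = 287 × 222 / 9.793 = 6506.1 m.
Invert the barometric formula: z = H ln(P₀/P).
P₀/P = 1013/198 = 5.1162; ln(5.1162) = 1.6324.
z = 6506.1 × 1.6324 = 10621 m.

z ≈ 10600 m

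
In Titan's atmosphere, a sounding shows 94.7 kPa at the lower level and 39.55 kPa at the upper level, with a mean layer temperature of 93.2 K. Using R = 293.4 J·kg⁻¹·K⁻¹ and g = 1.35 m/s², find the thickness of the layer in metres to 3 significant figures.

Δz ≈ 17700 m

Hypsometric equation: Δz = (R T̄/g) ln(P₁/P₂).
R T̄/g = 293.4 × 93.2 / 1.35 = 20255 m.
ln(94.7/39.55) = ln(2.3944) = 0.87313.
Δz = 20255 × 0.87313 = 17685 m.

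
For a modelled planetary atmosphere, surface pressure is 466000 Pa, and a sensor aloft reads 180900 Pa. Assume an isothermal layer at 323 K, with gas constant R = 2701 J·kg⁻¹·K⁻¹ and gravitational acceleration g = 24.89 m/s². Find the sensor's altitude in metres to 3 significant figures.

z ≈ 33200 m

Scale height: H = RT/g = 2701 × 323 / 24.89 = 35051 m.
Invert the barometric formula: z = H ln(P₀/P).
P₀/P = 466000/180900 = 2.5760; ln(2.5760) = 0.94624.
z = 35051 × 0.94624 = 33167 m.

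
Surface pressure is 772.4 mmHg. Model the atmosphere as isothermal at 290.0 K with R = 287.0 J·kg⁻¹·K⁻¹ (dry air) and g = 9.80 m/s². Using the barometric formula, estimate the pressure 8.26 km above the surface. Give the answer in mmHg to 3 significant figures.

Scale height: H = RT/g = 287.0 × 290.0 / 9.80 = 8492.9 m.
Barometric formula: P = P₀ exp(−z/H).
z/H = 8260.0/8492.9 = 0.97258; exp(−0.97258) = 0.37811.
P = 772.4 × 0.37811 = 292.05 mmHg.

P ≈ 292 mmHg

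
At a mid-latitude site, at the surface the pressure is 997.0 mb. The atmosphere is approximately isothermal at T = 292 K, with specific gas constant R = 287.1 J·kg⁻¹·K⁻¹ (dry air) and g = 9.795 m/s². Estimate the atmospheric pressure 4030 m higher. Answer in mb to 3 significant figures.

P ≈ 623 mb

Scale height: H = RT/g = 287.1 × 292 / 9.795 = 8558.8 m.
Barometric formula: P = P₀ exp(−z/H).
z/H = 4030.0/8558.8 = 0.47086; exp(−0.47086) = 0.62446.
P = 997.0 × 0.62446 = 622.59 mb.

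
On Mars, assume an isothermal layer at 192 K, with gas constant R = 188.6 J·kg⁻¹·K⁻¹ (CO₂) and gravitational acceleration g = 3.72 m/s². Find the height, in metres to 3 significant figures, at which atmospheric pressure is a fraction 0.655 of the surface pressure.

Scale height: H = RT/g = 188.6 × 192 / 3.72 = 9734.2 m.
Set P/P₀ = exp(−z/H) = 0.655, so z = −H ln(0.655).
−ln(0.655) = 0.42312; z = 9734.2 × 0.42312 = 4118.7 m.

z ≈ 4120 m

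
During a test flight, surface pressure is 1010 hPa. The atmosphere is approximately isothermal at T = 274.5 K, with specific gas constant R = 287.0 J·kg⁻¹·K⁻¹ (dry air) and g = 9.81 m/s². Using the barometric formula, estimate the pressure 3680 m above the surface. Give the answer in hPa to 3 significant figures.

Scale height: H = RT/g = 287.0 × 274.5 / 9.81 = 8030.7 m.
Barometric formula: P = P₀ exp(−z/H).
z/H = 3680.0/8030.7 = 0.45824; exp(−0.45824) = 0.63240.
P = 1010 × 0.63240 = 638.72 hPa.

P ≈ 639 hPa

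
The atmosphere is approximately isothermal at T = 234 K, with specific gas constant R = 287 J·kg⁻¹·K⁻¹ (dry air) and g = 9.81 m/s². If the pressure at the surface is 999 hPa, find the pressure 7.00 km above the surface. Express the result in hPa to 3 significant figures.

Scale height: H = RT/g = 287 × 234 / 9.81 = 6845.9 m.
Barometric formula: P = P₀ exp(−z/H).
z/H = 7000.0/6845.9 = 1.0225; exp(−1.0225) = 0.35969.
P = 999 × 0.35969 = 359.33 hPa.

P ≈ 359 hPa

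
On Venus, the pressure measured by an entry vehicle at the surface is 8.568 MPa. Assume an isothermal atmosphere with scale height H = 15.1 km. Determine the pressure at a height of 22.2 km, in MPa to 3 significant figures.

Barometric formula: P = P₀ exp(−z/H).
z/H = 22200/15100 = 1.4702; exp(−1.4702) = 0.22988.
P = 8.568 × 0.22988 = 1.9696 MPa.

P ≈ 1.97 MPa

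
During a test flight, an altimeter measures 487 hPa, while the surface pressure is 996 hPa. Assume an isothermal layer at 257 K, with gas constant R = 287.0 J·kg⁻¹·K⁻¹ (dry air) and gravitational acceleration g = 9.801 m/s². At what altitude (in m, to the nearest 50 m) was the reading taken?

z ≈ 5400 m

Scale height: H = RT/g = 287.0 × 257 / 9.801 = 7525.7 m.
Invert the barometric formula: z = H ln(P₀/P).
P₀/P = 996/487 = 2.0452; ln(2.0452) = 0.71550.
z = 7525.7 × 0.71550 = 5384.6 m.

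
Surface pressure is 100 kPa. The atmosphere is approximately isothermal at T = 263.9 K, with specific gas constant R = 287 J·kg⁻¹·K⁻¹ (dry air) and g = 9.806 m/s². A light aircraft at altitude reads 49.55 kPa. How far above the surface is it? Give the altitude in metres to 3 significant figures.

z ≈ 5420 m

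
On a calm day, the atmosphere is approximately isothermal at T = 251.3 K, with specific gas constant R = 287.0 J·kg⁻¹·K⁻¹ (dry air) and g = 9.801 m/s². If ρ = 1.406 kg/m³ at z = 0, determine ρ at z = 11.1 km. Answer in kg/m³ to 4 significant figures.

ρ ≈ 0.3111 kg/m³

Scale height: H = RT/g = 287.0 × 251.3 / 9.801 = 7358.7 m.
In an isothermal atmosphere, density decays like pressure: ρ = ρ₀ exp(−z/H).
z/H = 11100/7358.7 = 1.5084; exp(−1.5084) = 0.22126.
ρ = 1.406 × 0.22126 = 0.31109 kg/m³.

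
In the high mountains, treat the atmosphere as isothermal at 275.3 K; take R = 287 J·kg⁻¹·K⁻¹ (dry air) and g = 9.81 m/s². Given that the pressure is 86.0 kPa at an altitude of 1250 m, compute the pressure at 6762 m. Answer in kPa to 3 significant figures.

Scale height: H = RT/g = 287 × 275.3 / 9.81 = 8054.1 m.
Between two levels, P₂ = P₁ exp(−Δz/H) with Δz = z₂ − z₁.
Δz = 6762.0 − 1250.0 = 5512.0 m; Δz/H = 5512.0/8054.1 = 0.68437.
P₂ = 86.0 × exp(−0.68437) = 86.0 × 0.50441 = 43.379 kPa.

P ≈ 43.4 kPa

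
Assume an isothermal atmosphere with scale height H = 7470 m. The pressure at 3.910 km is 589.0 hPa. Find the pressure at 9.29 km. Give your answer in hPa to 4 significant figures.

Between two levels, P₂ = P₁ exp(−Δz/H) with Δz = z₂ − z₁.
Δz = 9290.0 − 3910.0 = 5380.0 m; Δz/H = 5380.0/7470.0 = 0.72021.
P₂ = 589.0 × exp(−0.72021) = 589.0 × 0.48665 = 286.64 hPa.

P ≈ 286.6 hPa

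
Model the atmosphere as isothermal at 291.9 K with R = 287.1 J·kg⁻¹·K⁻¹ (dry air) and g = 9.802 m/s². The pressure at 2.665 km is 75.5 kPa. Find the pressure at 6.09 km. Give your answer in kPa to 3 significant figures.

P ≈ 50.6 kPa

Scale height: H = RT/g = 287.1 × 291.9 / 9.802 = 8549.7 m.
Between two levels, P₂ = P₁ exp(−Δz/H) with Δz = z₂ − z₁.
Δz = 6090.0 − 2665.0 = 3425.0 m; Δz/H = 3425.0/8549.7 = 0.40060.
P₂ = 75.5 × exp(−0.40060) = 75.5 × 0.66992 = 50.579 kPa.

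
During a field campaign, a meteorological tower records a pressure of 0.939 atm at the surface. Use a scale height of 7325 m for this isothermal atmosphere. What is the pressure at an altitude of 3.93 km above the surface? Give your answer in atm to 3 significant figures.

Barometric formula: P = P₀ exp(−z/H).
z/H = 3930.0/7325.0 = 0.53652; exp(−0.53652) = 0.58478.
P = 0.939 × 0.58478 = 0.54911 atm.

P ≈ 0.549 atm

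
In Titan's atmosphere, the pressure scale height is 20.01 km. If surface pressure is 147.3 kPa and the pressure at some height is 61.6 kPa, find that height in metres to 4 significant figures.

z ≈ 17440 m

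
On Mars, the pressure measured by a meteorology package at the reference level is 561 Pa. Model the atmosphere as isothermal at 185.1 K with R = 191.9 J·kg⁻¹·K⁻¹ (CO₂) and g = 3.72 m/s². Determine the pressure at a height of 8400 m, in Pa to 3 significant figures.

P ≈ 233 Pa

Scale height: H = RT/g = 191.9 × 185.1 / 3.72 = 9548.6 m.
Barometric formula: P = P₀ exp(−z/H).
z/H = 8400.0/9548.6 = 0.87971; exp(−0.87971) = 0.41490.
P = 561 × 0.41490 = 232.76 Pa.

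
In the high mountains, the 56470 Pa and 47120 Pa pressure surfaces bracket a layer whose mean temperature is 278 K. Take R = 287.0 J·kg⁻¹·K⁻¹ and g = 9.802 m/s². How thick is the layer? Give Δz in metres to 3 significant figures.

Hypsometric equation: Δz = (R T̄/g) ln(P₁/P₂).
R T̄/g = 287.0 × 278 / 9.802 = 8139.8 m.
ln(56470/47120) = ln(1.1984) = 0.18099.
Δz = 8139.8 × 0.18099 = 1473.2 m.

Δz ≈ 1470 m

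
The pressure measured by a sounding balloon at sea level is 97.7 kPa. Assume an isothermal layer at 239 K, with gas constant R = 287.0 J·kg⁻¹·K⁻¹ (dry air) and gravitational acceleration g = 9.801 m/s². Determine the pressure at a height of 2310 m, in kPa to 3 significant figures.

P ≈ 70.2 kPa

Scale height: H = RT/g = 287.0 × 239 / 9.801 = 6998.6 m.
Barometric formula: P = P₀ exp(−z/H).
z/H = 2310.0/6998.6 = 0.33007; exp(−0.33007) = 0.71887.
P = 97.7 × 0.71887 = 70.234 kPa.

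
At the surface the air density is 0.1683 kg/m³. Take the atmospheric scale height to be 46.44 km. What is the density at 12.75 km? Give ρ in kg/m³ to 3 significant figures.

In an isothermal atmosphere, density decays like pressure: ρ = ρ₀ exp(−z/H).
z/H = 12750/46440 = 0.27455; exp(−0.27455) = 0.75991.
ρ = 0.1683 × 0.75991 = 0.12789 kg/m³.

ρ ≈ 0.128 kg/m³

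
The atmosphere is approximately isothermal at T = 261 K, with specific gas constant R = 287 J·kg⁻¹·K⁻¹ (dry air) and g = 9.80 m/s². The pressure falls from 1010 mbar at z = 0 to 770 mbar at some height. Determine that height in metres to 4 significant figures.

z ≈ 2074 m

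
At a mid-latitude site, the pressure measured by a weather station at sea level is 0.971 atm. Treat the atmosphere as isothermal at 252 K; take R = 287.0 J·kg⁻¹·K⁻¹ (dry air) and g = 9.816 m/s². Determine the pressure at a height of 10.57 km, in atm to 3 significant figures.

P ≈ 0.231 atm

Scale height: H = RT/g = 287.0 × 252 / 9.816 = 7368.0 m.
Barometric formula: P = P₀ exp(−z/H).
z/H = 10570/7368.0 = 1.4346; exp(−1.4346) = 0.23821.
P = 0.971 × 0.23821 = 0.23130 atm.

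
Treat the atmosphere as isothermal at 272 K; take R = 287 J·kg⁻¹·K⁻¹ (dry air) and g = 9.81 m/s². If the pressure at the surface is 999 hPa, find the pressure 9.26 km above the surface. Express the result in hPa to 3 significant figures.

P ≈ 312 hPa

Scale height: H = RT/g = 287 × 272 / 9.81 = 7957.6 m.
Barometric formula: P = P₀ exp(−z/H).
z/H = 9260.0/7957.6 = 1.1637; exp(−1.1637) = 0.31233.
P = 999 × 0.31233 = 312.02 hPa.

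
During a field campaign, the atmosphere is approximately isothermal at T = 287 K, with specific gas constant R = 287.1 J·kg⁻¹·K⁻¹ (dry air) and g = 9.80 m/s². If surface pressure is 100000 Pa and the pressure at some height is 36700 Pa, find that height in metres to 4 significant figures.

z ≈ 8428 m

Scale height: H = RT/g = 287.1 × 287 / 9.80 = 8407.9 m.
Invert the barometric formula: z = H ln(P₀/P).
P₀/P = 100000/36700 = 2.7248; ln(2.7248) = 1.0024.
z = 8407.9 × 1.0024 = 8428.1 m.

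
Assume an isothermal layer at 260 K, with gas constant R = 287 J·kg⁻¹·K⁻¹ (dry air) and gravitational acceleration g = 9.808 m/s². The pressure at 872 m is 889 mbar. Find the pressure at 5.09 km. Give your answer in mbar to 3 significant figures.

Scale height: H = RT/g = 287 × 260 / 9.808 = 7608.1 m.
Between two levels, P₂ = P₁ exp(−Δz/H) with Δz = z₂ − z₁.
Δz = 5090.0 − 872.00 = 4218.0 m; Δz/H = 4218.0/7608.1 = 0.55441.
P₂ = 889 × exp(−0.55441) = 889 × 0.57441 = 510.65 mbar.

P ≈ 511 mbar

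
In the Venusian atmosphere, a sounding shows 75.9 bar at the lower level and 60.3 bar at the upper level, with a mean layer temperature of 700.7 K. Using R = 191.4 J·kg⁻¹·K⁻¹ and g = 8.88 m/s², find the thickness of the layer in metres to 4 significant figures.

Δz ≈ 3475 m

Hypsometric equation: Δz = (R T̄/g) ln(P₁/P₂).
R T̄/g = 191.4 × 700.7 / 8.88 = 15103 m.
ln(75.9/60.3) = ln(1.2587) = 0.23008.
Δz = 15103 × 0.23008 = 3474.9 m.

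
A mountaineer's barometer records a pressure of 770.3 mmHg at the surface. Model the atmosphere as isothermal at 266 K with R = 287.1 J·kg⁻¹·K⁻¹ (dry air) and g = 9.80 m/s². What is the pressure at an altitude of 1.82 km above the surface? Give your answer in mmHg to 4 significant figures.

P ≈ 609.9 mmHg

Scale height: H = RT/g = 287.1 × 266 / 9.80 = 7792.7 m.
Barometric formula: P = P₀ exp(−z/H).
z/H = 1820.0/7792.7 = 0.23355; exp(−0.23355) = 0.79172.
P = 770.3 × 0.79172 = 609.86 mmHg.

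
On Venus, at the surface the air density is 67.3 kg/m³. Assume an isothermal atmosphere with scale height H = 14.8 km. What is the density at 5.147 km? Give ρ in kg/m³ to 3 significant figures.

ρ ≈ 47.5 kg/m³

In an isothermal atmosphere, density decays like pressure: ρ = ρ₀ exp(−z/H).
z/H = 5147.0/14800 = 0.34777; exp(−0.34777) = 0.70626.
ρ = 67.3 × 0.70626 = 47.531 kg/m³.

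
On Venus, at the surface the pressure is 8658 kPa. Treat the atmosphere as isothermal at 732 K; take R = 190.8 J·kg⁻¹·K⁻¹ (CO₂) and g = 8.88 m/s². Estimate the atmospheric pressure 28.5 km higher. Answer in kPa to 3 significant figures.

Scale height: H = RT/g = 190.8 × 732 / 8.88 = 15728 m.
Barometric formula: P = P₀ exp(−z/H).
z/H = 28500/15728 = 1.8121; exp(−1.8121) = 0.16331.
P = 8658 × 0.16331 = 1413.9 kPa.

P ≈ 1410 kPa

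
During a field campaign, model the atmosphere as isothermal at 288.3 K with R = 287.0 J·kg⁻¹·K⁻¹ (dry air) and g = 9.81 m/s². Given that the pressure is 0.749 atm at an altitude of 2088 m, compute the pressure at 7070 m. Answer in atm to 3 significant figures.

Scale height: H = RT/g = 287.0 × 288.3 / 9.81 = 8434.5 m.
Between two levels, P₂ = P₁ exp(−Δz/H) with Δz = z₂ − z₁.
Δz = 7070.0 − 2088.0 = 4982.0 m; Δz/H = 4982.0/8434.5 = 0.59067.
P₂ = 0.749 × exp(−0.59067) = 0.749 × 0.55396 = 0.41492 atm.

P ≈ 0.415 atm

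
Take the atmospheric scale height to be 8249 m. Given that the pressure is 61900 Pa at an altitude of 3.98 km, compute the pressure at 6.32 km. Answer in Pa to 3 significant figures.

Between two levels, P₂ = P₁ exp(−Δz/H) with Δz = z₂ − z₁.
Δz = 6320.0 − 3980.0 = 2340.0 m; Δz/H = 2340.0/8249.0 = 0.28367.
P₂ = 61900 × exp(−0.28367) = 61900 × 0.75302 = 46612 Pa.

P ≈ 46600 Pa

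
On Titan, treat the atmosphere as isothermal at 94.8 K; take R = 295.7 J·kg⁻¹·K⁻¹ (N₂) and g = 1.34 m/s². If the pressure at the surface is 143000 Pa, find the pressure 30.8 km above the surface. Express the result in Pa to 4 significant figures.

Scale height: H = RT/g = 295.7 × 94.8 / 1.34 = 20920 m.
Barometric formula: P = P₀ exp(−z/H).
z/H = 30800/20920 = 1.4723; exp(−1.4723) = 0.22940.
P = 143000 × 0.22940 = 32804 Pa.

P ≈ 32800 Pa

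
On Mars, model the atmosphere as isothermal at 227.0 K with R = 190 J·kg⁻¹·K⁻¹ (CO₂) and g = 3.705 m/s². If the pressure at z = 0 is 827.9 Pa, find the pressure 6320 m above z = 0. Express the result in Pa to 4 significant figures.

Scale height: H = RT/g = 190 × 227.0 / 3.705 = 11641 m.
Barometric formula: P = P₀ exp(−z/H).
z/H = 6320.0/11641 = 0.54291; exp(−0.54291) = 0.58105.
P = 827.9 × 0.58105 = 481.05 Pa.

P ≈ 481.1 Pa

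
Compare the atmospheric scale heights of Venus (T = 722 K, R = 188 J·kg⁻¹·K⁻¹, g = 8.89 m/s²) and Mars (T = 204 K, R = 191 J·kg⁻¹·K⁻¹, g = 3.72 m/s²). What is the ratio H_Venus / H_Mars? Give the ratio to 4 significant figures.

H = RT/g for each body.
H_Venus = 188 × 722 / 8.89 = 15268 m.
H_Mars = 191 × 204 / 3.72 = 10474 m.
H_Venus/H_Mars = 15268/10474 = 1.4577.

H_Venus/H_Mars ≈ 1.458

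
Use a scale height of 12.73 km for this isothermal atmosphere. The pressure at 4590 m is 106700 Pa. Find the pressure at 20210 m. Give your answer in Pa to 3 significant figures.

Between two levels, P₂ = P₁ exp(−Δz/H) with Δz = z₂ − z₁.
Δz = 20210 − 4590.0 = 15620 m; Δz/H = 15620/12730 = 1.2270.
P₂ = 106700 × exp(−1.2270) = 106700 × 0.29317 = 31281 Pa.

P ≈ 31300 Pa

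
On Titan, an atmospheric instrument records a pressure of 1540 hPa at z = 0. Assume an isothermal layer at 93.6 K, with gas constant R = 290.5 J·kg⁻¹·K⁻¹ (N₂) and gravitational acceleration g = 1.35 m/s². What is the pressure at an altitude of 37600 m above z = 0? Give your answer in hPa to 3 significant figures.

Scale height: H = RT/g = 290.5 × 93.6 / 1.35 = 20141 m.
Barometric formula: P = P₀ exp(−z/H).
z/H = 37600/20141 = 1.8668; exp(−1.8668) = 0.15462.
P = 1540 × 0.15462 = 238.11 hPa.

P ≈ 238 hPa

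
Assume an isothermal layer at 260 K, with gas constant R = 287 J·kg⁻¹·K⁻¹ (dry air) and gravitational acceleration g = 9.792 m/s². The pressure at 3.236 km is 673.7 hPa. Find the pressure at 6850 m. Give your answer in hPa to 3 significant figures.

P ≈ 419 hPa

Scale height: H = RT/g = 287 × 260 / 9.792 = 7620.5 m.
Between two levels, P₂ = P₁ exp(−Δz/H) with Δz = z₂ − z₁.
Δz = 6850.0 − 3236.0 = 3614.0 m; Δz/H = 3614.0/7620.5 = 0.47425.
P₂ = 673.7 × exp(−0.47425) = 673.7 × 0.62235 = 419.28 hPa.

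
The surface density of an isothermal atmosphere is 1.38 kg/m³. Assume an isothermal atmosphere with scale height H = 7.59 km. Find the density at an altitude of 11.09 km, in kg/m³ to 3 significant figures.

In an isothermal atmosphere, density decays like pressure: ρ = ρ₀ exp(−z/H).
z/H = 11090/7590.0 = 1.4611; exp(−1.4611) = 0.23198.
ρ = 1.38 × 0.23198 = 0.32013 kg/m³.

ρ ≈ 0.320 kg/m³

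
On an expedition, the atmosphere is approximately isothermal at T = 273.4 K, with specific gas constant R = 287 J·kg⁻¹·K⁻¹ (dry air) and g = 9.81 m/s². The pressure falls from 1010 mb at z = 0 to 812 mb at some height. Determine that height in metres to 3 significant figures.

Scale height: H = RT/g = 287 × 273.4 / 9.81 = 7998.6 m.
Invert the barometric formula: z = H ln(P₀/P).
P₀/P = 1010/812 = 1.2438; ln(1.2438) = 0.21817.
z = 7998.6 × 0.21817 = 1745.1 m.

z ≈ 1750 m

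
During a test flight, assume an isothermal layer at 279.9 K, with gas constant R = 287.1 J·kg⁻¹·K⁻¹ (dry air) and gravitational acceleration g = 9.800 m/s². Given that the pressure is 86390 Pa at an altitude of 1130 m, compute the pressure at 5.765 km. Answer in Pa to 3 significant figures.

Scale height: H = RT/g = 287.1 × 279.9 / 9.800 = 8199.9 m.
Between two levels, P₂ = P₁ exp(−Δz/H) with Δz = z₂ − z₁.
Δz = 5765.0 − 1130.0 = 4635.0 m; Δz/H = 4635.0/8199.9 = 0.56525.
P₂ = 86390 × exp(−0.56525) = 86390 × 0.56822 = 49089 Pa.

P ≈ 49100 Pa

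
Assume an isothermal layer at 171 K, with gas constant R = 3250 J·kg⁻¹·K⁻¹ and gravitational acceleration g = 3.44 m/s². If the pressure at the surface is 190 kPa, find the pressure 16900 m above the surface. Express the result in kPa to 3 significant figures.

P ≈ 171 kPa

Scale height: H = RT/g = 3250 × 171 / 3.44 = 161560 m.
Barometric formula: P = P₀ exp(−z/H).
z/H = 16900/161560 = 0.10461; exp(−0.10461) = 0.90068.
P = 190 × 0.90068 = 171.13 kPa.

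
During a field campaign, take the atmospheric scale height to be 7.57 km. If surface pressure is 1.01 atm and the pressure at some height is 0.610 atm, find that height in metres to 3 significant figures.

z ≈ 3820 m

Invert the barometric formula: z = H ln(P₀/P).
P₀/P = 1.01/0.610 = 1.6557; ln(1.6557) = 0.50422.
z = 7570.0 × 0.50422 = 3816.9 m.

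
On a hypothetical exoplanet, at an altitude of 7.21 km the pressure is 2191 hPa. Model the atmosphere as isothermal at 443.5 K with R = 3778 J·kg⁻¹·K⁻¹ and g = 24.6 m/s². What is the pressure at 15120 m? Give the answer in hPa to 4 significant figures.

P ≈ 1951 hPa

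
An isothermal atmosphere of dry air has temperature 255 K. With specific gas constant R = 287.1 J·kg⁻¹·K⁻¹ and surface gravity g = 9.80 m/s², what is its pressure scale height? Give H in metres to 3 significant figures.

The scale height of an isothermal atmosphere is H = RT/g.
H = 287.1 × 255 / 9.80 = 73210/9.80 = 7470.4 m.

H ≈ 7470 m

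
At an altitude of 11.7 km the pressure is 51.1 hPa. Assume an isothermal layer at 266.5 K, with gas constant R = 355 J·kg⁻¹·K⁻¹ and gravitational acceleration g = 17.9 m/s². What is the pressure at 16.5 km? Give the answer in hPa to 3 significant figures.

P ≈ 20.6 hPa

Scale height: H = RT/g = 355 × 266.5 / 17.9 = 5285.3 m.
Between two levels, P₂ = P₁ exp(−Δz/H) with Δz = z₂ − z₁.
Δz = 16500 − 11700 = 4800.0 m; Δz/H = 4800.0/5285.3 = 0.90818.
P₂ = 51.1 × exp(−0.90818) = 51.1 × 0.40326 = 20.607 hPa.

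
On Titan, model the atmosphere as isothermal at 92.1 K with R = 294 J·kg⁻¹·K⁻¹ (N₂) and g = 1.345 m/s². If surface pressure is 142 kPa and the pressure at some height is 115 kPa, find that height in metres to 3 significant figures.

Scale height: H = RT/g = 294 × 92.1 / 1.345 = 20132 m.
Invert the barometric formula: z = H ln(P₀/P).
P₀/P = 142/115 = 1.2348; ln(1.2348) = 0.21091.
z = 20132 × 0.21091 = 4246.0 m.

z ≈ 4250 m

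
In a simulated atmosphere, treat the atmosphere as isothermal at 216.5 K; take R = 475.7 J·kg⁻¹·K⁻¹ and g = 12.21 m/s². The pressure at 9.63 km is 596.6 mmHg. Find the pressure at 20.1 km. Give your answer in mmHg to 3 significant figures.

Scale height: H = RT/g = 475.7 × 216.5 / 12.21 = 8434.8 m.
Between two levels, P₂ = P₁ exp(−Δz/H) with Δz = z₂ − z₁.
Δz = 20100 − 9630.0 = 10470 m; Δz/H = 10470/8434.8 = 1.2413.
P₂ = 596.6 × exp(−1.2413) = 596.6 × 0.28901 = 172.42 mmHg.

P ≈ 172 mmHg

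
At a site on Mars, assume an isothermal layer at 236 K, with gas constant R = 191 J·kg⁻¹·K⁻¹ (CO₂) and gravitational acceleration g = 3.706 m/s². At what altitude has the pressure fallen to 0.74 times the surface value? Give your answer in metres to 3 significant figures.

z ≈ 3660 m

Scale height: H = RT/g = 191 × 236 / 3.706 = 12163 m.
Set P/P₀ = exp(−z/H) = 0.74, so z = −H ln(0.74).
−ln(0.74) = 0.30111; z = 12163 × 0.30111 = 3662.4 m.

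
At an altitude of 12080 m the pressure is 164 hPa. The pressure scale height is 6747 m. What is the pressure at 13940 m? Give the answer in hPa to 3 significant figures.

P ≈ 124 hPa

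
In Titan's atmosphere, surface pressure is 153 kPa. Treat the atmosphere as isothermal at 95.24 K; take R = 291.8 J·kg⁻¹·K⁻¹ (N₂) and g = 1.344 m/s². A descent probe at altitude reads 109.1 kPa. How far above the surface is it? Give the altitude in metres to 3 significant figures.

z ≈ 6990 m

Scale height: H = RT/g = 291.8 × 95.24 / 1.344 = 20678 m.
Invert the barometric formula: z = H ln(P₀/P).
P₀/P = 153/109.1 = 1.4024; ln(1.4024) = 0.33819.
z = 20678 × 0.33819 = 6993.1 m.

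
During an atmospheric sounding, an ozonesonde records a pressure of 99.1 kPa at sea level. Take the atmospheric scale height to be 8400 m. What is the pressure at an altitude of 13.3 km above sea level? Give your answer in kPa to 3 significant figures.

Barometric formula: P = P₀ exp(−z/H).
z/H = 13300/8400.0 = 1.5833; exp(−1.5833) = 0.20530.
P = 99.1 × 0.20530 = 20.345 kPa.

P ≈ 20.3 kPa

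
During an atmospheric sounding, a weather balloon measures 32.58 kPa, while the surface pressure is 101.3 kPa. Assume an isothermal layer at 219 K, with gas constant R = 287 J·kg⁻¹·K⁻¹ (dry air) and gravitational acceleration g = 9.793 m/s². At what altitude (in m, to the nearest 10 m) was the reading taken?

Scale height: H = RT/g = 287 × 219 / 9.793 = 6418.2 m.
Invert the barometric formula: z = H ln(P₀/P).
P₀/P = 101.3/32.58 = 3.1093; ln(3.1093) = 1.1344.
z = 6418.2 × 1.1344 = 7280.8 m.

z ≈ 7280 m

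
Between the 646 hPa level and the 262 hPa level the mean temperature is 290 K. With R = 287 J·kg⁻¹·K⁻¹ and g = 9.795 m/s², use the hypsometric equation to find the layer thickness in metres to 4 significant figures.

Δz ≈ 7668 m

Hypsometric equation: Δz = (R T̄/g) ln(P₁/P₂).
R T̄/g = 287 × 290 / 9.795 = 8497.2 m.
ln(646/262) = ln(2.4656) = 0.90244.
Δz = 8497.2 × 0.90244 = 7668.2 m.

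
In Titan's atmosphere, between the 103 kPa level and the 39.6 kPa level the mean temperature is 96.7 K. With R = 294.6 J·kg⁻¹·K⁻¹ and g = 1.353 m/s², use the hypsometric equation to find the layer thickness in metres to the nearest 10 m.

Hypsometric equation: Δz = (R T̄/g) ln(P₁/P₂).
R T̄/g = 294.6 × 96.7 / 1.353 = 21055 m.
ln(103/39.6) = ln(2.6010) = 0.95590.
Δz = 21055 × 0.95590 = 20126 m.

Δz ≈ 20130 m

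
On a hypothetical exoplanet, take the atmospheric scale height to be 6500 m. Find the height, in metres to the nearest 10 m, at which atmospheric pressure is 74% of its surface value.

z ≈ 1960 m

Set P/P₀ = exp(−z/H) = 0.74, so z = −H ln(0.74).
−ln(0.74) = 0.30111; z = 6500.0 × 0.30111 = 1957.2 m.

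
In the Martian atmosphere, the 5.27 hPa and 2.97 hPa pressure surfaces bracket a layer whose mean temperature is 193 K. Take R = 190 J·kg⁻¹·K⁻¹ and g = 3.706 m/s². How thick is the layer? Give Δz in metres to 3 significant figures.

Δz ≈ 5670 m

Hypsometric equation: Δz = (R T̄/g) ln(P₁/P₂).
R T̄/g = 190 × 193 / 3.706 = 9894.8 m.
ln(5.27/2.97) = ln(1.7744) = 0.57346.
Δz = 9894.8 × 0.57346 = 5674.3 m.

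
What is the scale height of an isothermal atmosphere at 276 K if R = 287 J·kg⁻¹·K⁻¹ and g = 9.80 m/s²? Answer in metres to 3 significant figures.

H ≈ 8080 m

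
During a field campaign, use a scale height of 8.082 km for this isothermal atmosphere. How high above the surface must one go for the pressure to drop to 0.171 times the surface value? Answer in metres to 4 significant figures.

Set P/P₀ = exp(−z/H) = 0.171, so z = −H ln(0.171).
−ln(0.171) = 1.7661; z = 8082.0 × 1.7661 = 14274 m.

z ≈ 14270 m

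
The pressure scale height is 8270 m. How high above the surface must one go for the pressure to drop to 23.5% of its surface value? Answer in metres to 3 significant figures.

z ≈ 12000 m

Set P/P₀ = exp(−z/H) = 0.235, so z = −H ln(0.235).
−ln(0.235) = 1.4482; z = 8270.0 × 1.4482 = 11977 m.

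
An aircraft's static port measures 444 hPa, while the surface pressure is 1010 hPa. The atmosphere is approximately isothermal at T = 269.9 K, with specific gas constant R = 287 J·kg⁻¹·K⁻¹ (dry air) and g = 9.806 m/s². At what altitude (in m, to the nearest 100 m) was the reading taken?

Scale height: H = RT/g = 287 × 269.9 / 9.806 = 7899.4 m.
Invert the barometric formula: z = H ln(P₀/P).
P₀/P = 1010/444 = 2.2748; ln(2.2748) = 0.82189.
z = 7899.4 × 0.82189 = 6492.4 m.

z ≈ 6500 m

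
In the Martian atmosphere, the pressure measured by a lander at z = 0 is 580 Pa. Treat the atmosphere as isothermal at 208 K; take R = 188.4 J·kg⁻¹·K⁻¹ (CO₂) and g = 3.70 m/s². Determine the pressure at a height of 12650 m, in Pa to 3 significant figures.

Scale height: H = RT/g = 188.4 × 208 / 3.70 = 10591 m.
Barometric formula: P = P₀ exp(−z/H).
z/H = 12650/10591 = 1.1944; exp(−1.1944) = 0.30289.
P = 580 × 0.30289 = 175.68 Pa.

P ≈ 176 Pa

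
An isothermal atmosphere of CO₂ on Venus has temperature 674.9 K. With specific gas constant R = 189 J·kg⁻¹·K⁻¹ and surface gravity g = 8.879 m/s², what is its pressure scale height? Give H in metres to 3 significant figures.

The scale height of an isothermal atmosphere is H = RT/g.
H = 189 × 674.9 / 8.879 = 127560/8.879 = 14366 m.

H ≈ 14400 m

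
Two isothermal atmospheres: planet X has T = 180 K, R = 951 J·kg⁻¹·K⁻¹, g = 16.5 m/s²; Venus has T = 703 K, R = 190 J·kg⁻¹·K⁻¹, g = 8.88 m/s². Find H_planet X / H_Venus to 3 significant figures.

H = RT/g for each body.
H_planet X = 951 × 180 / 16.5 = 10375 m.
H_Venus = 190 × 703 / 8.88 = 15042 m.
H_planet X/H_Venus = 10375/15042 = 0.68974.

H_planet X/H_Venus ≈ 0.690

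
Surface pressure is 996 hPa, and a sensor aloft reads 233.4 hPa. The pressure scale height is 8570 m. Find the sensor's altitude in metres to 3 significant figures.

z ≈ 12400 m

Invert the barometric formula: z = H ln(P₀/P).
P₀/P = 996/233.4 = 4.2674; ln(4.2674) = 1.4510.
z = 8570.0 × 1.4510 = 12435 m.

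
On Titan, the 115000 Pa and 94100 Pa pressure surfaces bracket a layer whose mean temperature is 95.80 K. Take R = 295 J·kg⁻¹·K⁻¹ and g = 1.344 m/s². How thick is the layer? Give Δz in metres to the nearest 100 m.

Δz ≈ 4200 m

Hypsometric equation: Δz = (R T̄/g) ln(P₁/P₂).
R T̄/g = 295 × 95.80 / 1.344 = 21028 m.
ln(115000/94100) = ln(1.2221) = 0.20057.
Δz = 21028 × 0.20057 = 4217.6 m.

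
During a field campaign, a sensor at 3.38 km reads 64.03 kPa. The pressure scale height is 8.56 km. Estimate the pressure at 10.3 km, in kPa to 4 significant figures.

Between two levels, P₂ = P₁ exp(−Δz/H) with Δz = z₂ − z₁.
Δz = 10300 − 3380.0 = 6920.0 m; Δz/H = 6920.0/8560.0 = 0.80841.
P₂ = 64.03 × exp(−0.80841) = 64.03 × 0.44557 = 28.530 kPa.

P ≈ 28.53 kPa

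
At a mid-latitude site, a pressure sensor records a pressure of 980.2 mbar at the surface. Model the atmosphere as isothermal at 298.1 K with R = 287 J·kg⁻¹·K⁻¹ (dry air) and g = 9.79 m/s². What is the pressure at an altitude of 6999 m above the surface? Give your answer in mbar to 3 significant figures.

P ≈ 440 mbar

Scale height: H = RT/g = 287 × 298.1 / 9.79 = 8739.0 m.
Barometric formula: P = P₀ exp(−z/H).
z/H = 6999.0/8739.0 = 0.80089; exp(−0.80089) = 0.44893.
P = 980.2 × 0.44893 = 440.04 mbar.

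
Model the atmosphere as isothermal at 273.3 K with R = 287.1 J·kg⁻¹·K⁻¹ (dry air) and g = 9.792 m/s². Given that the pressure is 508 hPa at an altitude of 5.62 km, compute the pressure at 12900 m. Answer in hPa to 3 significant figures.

P ≈ 205 hPa

Scale height: H = RT/g = 287.1 × 273.3 / 9.792 = 8013.1 m.
Between two levels, P₂ = P₁ exp(−Δz/H) with Δz = z₂ − z₁.
Δz = 12900 − 5620.0 = 7280.0 m; Δz/H = 7280.0/8013.1 = 0.90851.
P₂ = 508 × exp(−0.90851) = 508 × 0.40312 = 204.78 hPa.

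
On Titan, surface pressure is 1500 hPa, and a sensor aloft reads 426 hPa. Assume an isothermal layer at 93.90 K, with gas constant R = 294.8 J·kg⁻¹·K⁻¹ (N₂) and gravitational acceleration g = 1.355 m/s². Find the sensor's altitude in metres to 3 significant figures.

z ≈ 25700 m

Scale height: H = RT/g = 294.8 × 93.90 / 1.355 = 20429 m.
Invert the barometric formula: z = H ln(P₀/P).
P₀/P = 1500/426 = 3.5211; ln(3.5211) = 1.2588.
z = 20429 × 1.2588 = 25716 m.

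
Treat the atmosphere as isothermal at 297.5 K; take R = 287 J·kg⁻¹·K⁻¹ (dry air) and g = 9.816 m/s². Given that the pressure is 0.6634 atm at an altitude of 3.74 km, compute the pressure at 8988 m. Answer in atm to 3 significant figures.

P ≈ 0.363 atm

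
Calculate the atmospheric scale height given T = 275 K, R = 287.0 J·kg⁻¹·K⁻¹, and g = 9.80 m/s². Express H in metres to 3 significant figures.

The scale height of an isothermal atmosphere is H = RT/g.
H = 287.0 × 275 / 9.80 = 78925/9.80 = 8053.6 m.

H ≈ 8050 m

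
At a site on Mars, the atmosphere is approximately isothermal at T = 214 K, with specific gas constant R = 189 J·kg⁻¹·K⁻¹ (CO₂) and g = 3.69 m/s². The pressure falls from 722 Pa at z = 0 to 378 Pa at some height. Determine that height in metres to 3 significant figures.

Scale height: H = RT/g = 189 × 214 / 3.69 = 10961 m.
Invert the barometric formula: z = H ln(P₀/P).
P₀/P = 722/378 = 1.9101; ln(1.9101) = 0.64716.
z = 10961 × 0.64716 = 7093.5 m.

z ≈ 7090 m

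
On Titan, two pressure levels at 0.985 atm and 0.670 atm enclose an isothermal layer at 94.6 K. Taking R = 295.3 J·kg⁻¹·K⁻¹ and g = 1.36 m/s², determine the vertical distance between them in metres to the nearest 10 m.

Δz ≈ 7920 m

Hypsometric equation: Δz = (R T̄/g) ln(P₁/P₂).
R T̄/g = 295.3 × 94.6 / 1.36 = 20541 m.
ln(0.985/0.670) = ln(1.4701) = 0.38533.
Δz = 20541 × 0.38533 = 7915.1 m.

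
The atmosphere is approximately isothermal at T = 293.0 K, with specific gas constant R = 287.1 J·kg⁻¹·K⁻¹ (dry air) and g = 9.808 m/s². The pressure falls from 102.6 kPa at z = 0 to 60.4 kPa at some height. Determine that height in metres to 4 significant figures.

Scale height: H = RT/g = 287.1 × 293.0 / 9.808 = 8576.7 m.
Invert the barometric formula: z = H ln(P₀/P).
P₀/P = 102.6/60.4 = 1.6987; ln(1.6987) = 0.52986.
z = 8576.7 × 0.52986 = 4544.5 m.

z ≈ 4544 m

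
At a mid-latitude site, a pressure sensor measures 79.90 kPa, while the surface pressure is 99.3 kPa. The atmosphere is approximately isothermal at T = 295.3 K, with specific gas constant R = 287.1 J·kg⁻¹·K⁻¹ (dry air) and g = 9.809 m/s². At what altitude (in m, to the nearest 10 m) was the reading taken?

z ≈ 1880 m

Scale height: H = RT/g = 287.1 × 295.3 / 9.809 = 8643.1 m.
Invert the barometric formula: z = H ln(P₀/P).
P₀/P = 99.3/79.90 = 1.2428; ln(1.2428) = 0.21737.
z = 8643.1 × 0.21737 = 1878.8 m.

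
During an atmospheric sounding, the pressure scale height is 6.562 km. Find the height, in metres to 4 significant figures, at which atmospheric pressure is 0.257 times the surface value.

z ≈ 8916 m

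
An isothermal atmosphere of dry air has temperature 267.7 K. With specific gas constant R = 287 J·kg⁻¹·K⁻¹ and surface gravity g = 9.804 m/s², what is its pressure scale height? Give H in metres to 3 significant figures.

The scale height of an isothermal atmosphere is H = RT/g.
H = 287 × 267.7 / 9.804 = 76830/9.804 = 7836.6 m.

H ≈ 7840 m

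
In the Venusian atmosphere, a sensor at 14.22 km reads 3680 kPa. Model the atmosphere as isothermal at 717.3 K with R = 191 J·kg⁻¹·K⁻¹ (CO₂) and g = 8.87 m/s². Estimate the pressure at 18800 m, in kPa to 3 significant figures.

Scale height: H = RT/g = 191 × 717.3 / 8.87 = 15446 m.
Between two levels, P₂ = P₁ exp(−Δz/H) with Δz = z₂ − z₁.
Δz = 18800 − 14220 = 4580.0 m; Δz/H = 4580.0/15446 = 0.29652.
P₂ = 3680 × exp(−0.29652) = 3680 × 0.74340 = 2735.7 kPa.

P ≈ 2740 kPa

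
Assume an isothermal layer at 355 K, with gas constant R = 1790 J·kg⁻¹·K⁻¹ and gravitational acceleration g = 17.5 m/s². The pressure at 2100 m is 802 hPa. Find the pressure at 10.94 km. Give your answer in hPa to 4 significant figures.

P ≈ 628.7 hPa

Scale height: H = RT/g = 1790 × 355 / 17.5 = 36311 m.
Between two levels, P₂ = P₁ exp(−Δz/H) with Δz = z₂ − z₁.
Δz = 10940 − 2100.0 = 8840.0 m; Δz/H = 8840.0/36311 = 0.24345.
P₂ = 802 × exp(−0.24345) = 802 × 0.78392 = 628.70 hPa.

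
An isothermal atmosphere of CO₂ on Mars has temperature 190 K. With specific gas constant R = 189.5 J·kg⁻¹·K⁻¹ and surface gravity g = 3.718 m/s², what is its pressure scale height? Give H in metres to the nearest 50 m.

The scale height of an isothermal atmosphere is H = RT/g.
H = 189.5 × 190 / 3.718 = 36005/3.718 = 9684.0 m.

H ≈ 9700 m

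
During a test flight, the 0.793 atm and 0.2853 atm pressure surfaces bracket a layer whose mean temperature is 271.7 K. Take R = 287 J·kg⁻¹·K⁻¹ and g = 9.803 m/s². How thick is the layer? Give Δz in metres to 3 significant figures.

Hypsometric equation: Δz = (R T̄/g) ln(P₁/P₂).
R T̄/g = 287 × 271.7 / 9.803 = 7954.5 m.
ln(0.793/0.2853) = ln(2.7795) = 1.0223.
Δz = 7954.5 × 1.0223 = 8131.9 m.

Δz ≈ 8130 m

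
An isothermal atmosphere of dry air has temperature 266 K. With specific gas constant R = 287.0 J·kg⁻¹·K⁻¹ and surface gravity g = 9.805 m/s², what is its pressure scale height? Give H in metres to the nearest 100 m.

The scale height of an isothermal atmosphere is H = RT/g.
H = 287.0 × 266 / 9.805 = 76342/9.805 = 7786.0 m.

H ≈ 7800 m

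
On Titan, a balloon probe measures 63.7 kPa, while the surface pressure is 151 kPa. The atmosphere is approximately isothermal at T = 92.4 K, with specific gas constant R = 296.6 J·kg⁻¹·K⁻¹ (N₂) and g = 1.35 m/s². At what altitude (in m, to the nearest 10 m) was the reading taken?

Scale height: H = RT/g = 296.6 × 92.4 / 1.35 = 20301 m.
Invert the barometric formula: z = H ln(P₀/P).
P₀/P = 151/63.7 = 2.3705; ln(2.3705) = 0.86310.
z = 20301 × 0.86310 = 17522 m.

z ≈ 17520 m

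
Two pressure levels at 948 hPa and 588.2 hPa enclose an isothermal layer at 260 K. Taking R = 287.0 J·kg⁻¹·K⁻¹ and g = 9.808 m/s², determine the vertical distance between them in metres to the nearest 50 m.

Hypsometric equation: Δz = (R T̄/g) ln(P₁/P₂).
R T̄/g = 287.0 × 260 / 9.808 = 7608.1 m.
ln(948/588.2) = ln(1.6117) = 0.47729.
Δz = 7608.1 × 0.47729 = 3631.3 m.

Δz ≈ 3650 m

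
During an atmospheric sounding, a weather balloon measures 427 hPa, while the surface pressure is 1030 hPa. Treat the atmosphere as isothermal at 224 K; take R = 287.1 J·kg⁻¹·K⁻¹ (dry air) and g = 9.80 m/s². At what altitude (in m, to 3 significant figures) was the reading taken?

Scale height: H = RT/g = 287.1 × 224 / 9.80 = 6562.3 m.
Invert the barometric formula: z = H ln(P₀/P).
P₀/P = 1030/427 = 2.4122; ln(2.4122) = 0.88054.
z = 6562.3 × 0.88054 = 5778.4 m.

z ≈ 5780 m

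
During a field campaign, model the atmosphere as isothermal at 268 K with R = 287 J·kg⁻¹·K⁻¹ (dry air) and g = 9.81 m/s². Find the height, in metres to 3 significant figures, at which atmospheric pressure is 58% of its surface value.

Scale height: H = RT/g = 287 × 268 / 9.81 = 7840.6 m.
Set P/P₀ = exp(−z/H) = 0.58, so z = −H ln(0.58).
−ln(0.58) = 0.54473; z = 7840.6 × 0.54473 = 4271.0 m.

z ≈ 4270 m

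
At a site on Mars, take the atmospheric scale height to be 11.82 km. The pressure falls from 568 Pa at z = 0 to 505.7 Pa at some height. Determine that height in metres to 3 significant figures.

Invert the barometric formula: z = H ln(P₀/P).
P₀/P = 568/505.7 = 1.1232; ln(1.1232) = 0.11618.
z = 11820 × 0.11618 = 1373.2 m.

z ≈ 1370 m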